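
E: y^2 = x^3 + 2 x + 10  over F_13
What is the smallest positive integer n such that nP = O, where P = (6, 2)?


Compute successive multiples of P until we hit O:
  1P = (6, 2)
  2P = (0, 7)
  3P = (3, 2)
  4P = (4, 11)
  5P = (7, 9)
  6P = (10, 9)
  7P = (9, 9)
  8P = (2, 3)
  ... (continuing to 18P)
  18P = O

ord(P) = 18


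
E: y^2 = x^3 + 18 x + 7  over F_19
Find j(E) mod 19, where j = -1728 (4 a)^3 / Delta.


Delta = -16(4 a^3 + 27 b^2) mod 19 = 5
-1728 * (4 a)^3 = -1728 * (4*18)^3 mod 19 = 12
j = 12 * 5^(-1) mod 19 = 10

j = 10 (mod 19)


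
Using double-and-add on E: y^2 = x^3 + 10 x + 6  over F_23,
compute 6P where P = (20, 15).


k = 6 = 110_2 (binary, LSB first: 011)
Double-and-add from P = (20, 15):
  bit 0 = 0: acc unchanged = O
  bit 1 = 1: acc = O + (10, 5) = (10, 5)
  bit 2 = 1: acc = (10, 5) + (21, 22) = (21, 1)

6P = (21, 1)


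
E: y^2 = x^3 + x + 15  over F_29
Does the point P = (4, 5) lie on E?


Check whether y^2 = x^3 + 1 x + 15 (mod 29) for (x, y) = (4, 5).
LHS: y^2 = 5^2 mod 29 = 25
RHS: x^3 + 1 x + 15 = 4^3 + 1*4 + 15 mod 29 = 25
LHS = RHS

Yes, on the curve


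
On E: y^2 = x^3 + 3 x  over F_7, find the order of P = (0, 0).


Compute successive multiples of P until we hit O:
  1P = (0, 0)
  2P = O

ord(P) = 2


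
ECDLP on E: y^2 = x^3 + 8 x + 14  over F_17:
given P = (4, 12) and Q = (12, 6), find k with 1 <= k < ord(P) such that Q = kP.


Enumerate multiples of P until we hit Q = (12, 6):
  1P = (4, 12)
  2P = (5, 14)
  3P = (12, 6)
Match found at i = 3.

k = 3


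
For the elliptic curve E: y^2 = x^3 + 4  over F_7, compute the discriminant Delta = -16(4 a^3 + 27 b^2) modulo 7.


4 a^3 + 27 b^2 = 4*0^3 + 27*4^2 = 0 + 432 = 432
Delta = -16 * (432) = -6912
Delta mod 7 = 4

Delta = 4 (mod 7)


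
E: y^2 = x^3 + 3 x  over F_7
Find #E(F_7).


For each x in F_7, count y with y^2 = x^3 + 3 x + 0 mod 7:
  x = 0: RHS = 0, y in [0]  -> 1 point(s)
  x = 1: RHS = 4, y in [2, 5]  -> 2 point(s)
  x = 2: RHS = 0, y in [0]  -> 1 point(s)
  x = 3: RHS = 1, y in [1, 6]  -> 2 point(s)
  x = 5: RHS = 0, y in [0]  -> 1 point(s)
Affine points: 7. Add the point at infinity: total = 8.

#E(F_7) = 8


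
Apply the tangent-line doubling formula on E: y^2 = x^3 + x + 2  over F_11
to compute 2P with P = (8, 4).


Doubling: s = (3 x1^2 + a) / (2 y1)
s = (3*8^2 + 1) / (2*4) mod 11 = 9
x3 = s^2 - 2 x1 mod 11 = 9^2 - 2*8 = 10
y3 = s (x1 - x3) - y1 mod 11 = 9 * (8 - 10) - 4 = 0

2P = (10, 0)


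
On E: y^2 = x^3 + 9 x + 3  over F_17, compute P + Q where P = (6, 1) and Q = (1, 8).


P != Q, so use the chord formula.
s = (y2 - y1) / (x2 - x1) = (7) / (12) mod 17 = 2
x3 = s^2 - x1 - x2 mod 17 = 2^2 - 6 - 1 = 14
y3 = s (x1 - x3) - y1 mod 17 = 2 * (6 - 14) - 1 = 0

P + Q = (14, 0)


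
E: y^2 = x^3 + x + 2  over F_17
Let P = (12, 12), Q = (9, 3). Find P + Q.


P != Q, so use the chord formula.
s = (y2 - y1) / (x2 - x1) = (8) / (14) mod 17 = 3
x3 = s^2 - x1 - x2 mod 17 = 3^2 - 12 - 9 = 5
y3 = s (x1 - x3) - y1 mod 17 = 3 * (12 - 5) - 12 = 9

P + Q = (5, 9)


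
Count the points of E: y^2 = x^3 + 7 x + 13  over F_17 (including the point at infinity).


For each x in F_17, count y with y^2 = x^3 + 7 x + 13 mod 17:
  x = 0: RHS = 13, y in [8, 9]  -> 2 point(s)
  x = 1: RHS = 4, y in [2, 15]  -> 2 point(s)
  x = 2: RHS = 1, y in [1, 16]  -> 2 point(s)
  x = 6: RHS = 16, y in [4, 13]  -> 2 point(s)
  x = 14: RHS = 16, y in [4, 13]  -> 2 point(s)
  x = 15: RHS = 8, y in [5, 12]  -> 2 point(s)
Affine points: 12. Add the point at infinity: total = 13.

#E(F_17) = 13


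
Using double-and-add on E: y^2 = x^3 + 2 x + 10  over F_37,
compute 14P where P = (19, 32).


k = 14 = 1110_2 (binary, LSB first: 0111)
Double-and-add from P = (19, 32):
  bit 0 = 0: acc unchanged = O
  bit 1 = 1: acc = O + (33, 7) = (33, 7)
  bit 2 = 1: acc = (33, 7) + (20, 13) = (28, 22)
  bit 3 = 1: acc = (28, 22) + (22, 34) = (28, 15)

14P = (28, 15)


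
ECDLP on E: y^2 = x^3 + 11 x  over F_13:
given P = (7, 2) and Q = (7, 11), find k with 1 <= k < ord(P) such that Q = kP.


Enumerate multiples of P until we hit Q = (7, 11):
  1P = (7, 2)
  2P = (9, 10)
  3P = (0, 0)
  4P = (9, 3)
  5P = (7, 11)
Match found at i = 5.

k = 5


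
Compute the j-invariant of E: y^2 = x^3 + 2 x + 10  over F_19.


Delta = -16(4 a^3 + 27 b^2) mod 19 = 7
-1728 * (4 a)^3 = -1728 * (4*2)^3 mod 19 = 18
j = 18 * 7^(-1) mod 19 = 8

j = 8 (mod 19)


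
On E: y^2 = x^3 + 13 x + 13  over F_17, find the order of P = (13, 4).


Compute successive multiples of P until we hit O:
  1P = (13, 4)
  2P = (0, 8)
  3P = (5, 4)
  4P = (16, 13)
  5P = (14, 10)
  6P = (9, 3)
  7P = (11, 5)
  8P = (6, 1)
  ... (continuing to 24P)
  24P = O

ord(P) = 24


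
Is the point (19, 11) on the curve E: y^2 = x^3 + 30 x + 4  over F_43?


Check whether y^2 = x^3 + 30 x + 4 (mod 43) for (x, y) = (19, 11).
LHS: y^2 = 11^2 mod 43 = 35
RHS: x^3 + 30 x + 4 = 19^3 + 30*19 + 4 mod 43 = 37
LHS != RHS

No, not on the curve


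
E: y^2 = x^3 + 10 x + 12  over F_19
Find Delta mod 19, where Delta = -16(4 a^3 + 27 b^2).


4 a^3 + 27 b^2 = 4*10^3 + 27*12^2 = 4000 + 3888 = 7888
Delta = -16 * (7888) = -126208
Delta mod 19 = 9

Delta = 9 (mod 19)


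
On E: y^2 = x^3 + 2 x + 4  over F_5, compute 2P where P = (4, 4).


Doubling: s = (3 x1^2 + a) / (2 y1)
s = (3*4^2 + 2) / (2*4) mod 5 = 0
x3 = s^2 - 2 x1 mod 5 = 0^2 - 2*4 = 2
y3 = s (x1 - x3) - y1 mod 5 = 0 * (4 - 2) - 4 = 1

2P = (2, 1)


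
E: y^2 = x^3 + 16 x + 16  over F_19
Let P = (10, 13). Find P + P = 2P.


Doubling: s = (3 x1^2 + a) / (2 y1)
s = (3*10^2 + 16) / (2*13) mod 19 = 18
x3 = s^2 - 2 x1 mod 19 = 18^2 - 2*10 = 0
y3 = s (x1 - x3) - y1 mod 19 = 18 * (10 - 0) - 13 = 15

2P = (0, 15)


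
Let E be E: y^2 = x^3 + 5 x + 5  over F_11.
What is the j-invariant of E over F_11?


Delta = -16(4 a^3 + 27 b^2) mod 11 = 10
-1728 * (4 a)^3 = -1728 * (4*5)^3 mod 11 = 8
j = 8 * 10^(-1) mod 11 = 3

j = 3 (mod 11)


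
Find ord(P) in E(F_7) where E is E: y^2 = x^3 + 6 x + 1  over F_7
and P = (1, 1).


Compute successive multiples of P until we hit O:
  1P = (1, 1)
  2P = (6, 1)
  3P = (0, 6)
  4P = (3, 2)
  5P = (5, 4)
  6P = (2, 0)
  7P = (5, 3)
  8P = (3, 5)
  ... (continuing to 12P)
  12P = O

ord(P) = 12


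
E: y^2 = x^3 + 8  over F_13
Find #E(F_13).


For each x in F_13, count y with y^2 = x^3 + 0 x + 8 mod 13:
  x = 1: RHS = 9, y in [3, 10]  -> 2 point(s)
  x = 2: RHS = 3, y in [4, 9]  -> 2 point(s)
  x = 3: RHS = 9, y in [3, 10]  -> 2 point(s)
  x = 5: RHS = 3, y in [4, 9]  -> 2 point(s)
  x = 6: RHS = 3, y in [4, 9]  -> 2 point(s)
  x = 7: RHS = 0, y in [0]  -> 1 point(s)
  x = 8: RHS = 0, y in [0]  -> 1 point(s)
  x = 9: RHS = 9, y in [3, 10]  -> 2 point(s)
  x = 11: RHS = 0, y in [0]  -> 1 point(s)
Affine points: 15. Add the point at infinity: total = 16.

#E(F_13) = 16


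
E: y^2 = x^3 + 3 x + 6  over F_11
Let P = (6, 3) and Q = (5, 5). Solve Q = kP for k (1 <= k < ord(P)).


Enumerate multiples of P until we hit Q = (5, 5):
  1P = (6, 3)
  2P = (3, 3)
  3P = (2, 8)
  4P = (8, 5)
  5P = (9, 5)
  6P = (5, 5)
Match found at i = 6.

k = 6


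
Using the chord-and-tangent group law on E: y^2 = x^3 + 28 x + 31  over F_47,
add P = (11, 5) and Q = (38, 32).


P != Q, so use the chord formula.
s = (y2 - y1) / (x2 - x1) = (27) / (27) mod 47 = 1
x3 = s^2 - x1 - x2 mod 47 = 1^2 - 11 - 38 = 46
y3 = s (x1 - x3) - y1 mod 47 = 1 * (11 - 46) - 5 = 7

P + Q = (46, 7)


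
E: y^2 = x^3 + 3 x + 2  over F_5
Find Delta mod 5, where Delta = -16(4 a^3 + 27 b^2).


4 a^3 + 27 b^2 = 4*3^3 + 27*2^2 = 108 + 108 = 216
Delta = -16 * (216) = -3456
Delta mod 5 = 4

Delta = 4 (mod 5)


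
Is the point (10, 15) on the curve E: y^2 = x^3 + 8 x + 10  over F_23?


Check whether y^2 = x^3 + 8 x + 10 (mod 23) for (x, y) = (10, 15).
LHS: y^2 = 15^2 mod 23 = 18
RHS: x^3 + 8 x + 10 = 10^3 + 8*10 + 10 mod 23 = 9
LHS != RHS

No, not on the curve


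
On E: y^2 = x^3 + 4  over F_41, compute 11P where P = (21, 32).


k = 11 = 1011_2 (binary, LSB first: 1101)
Double-and-add from P = (21, 32):
  bit 0 = 1: acc = O + (21, 32) = (21, 32)
  bit 1 = 1: acc = (21, 32) + (20, 38) = (36, 17)
  bit 2 = 0: acc unchanged = (36, 17)
  bit 3 = 1: acc = (36, 17) + (12, 16) = (14, 1)

11P = (14, 1)


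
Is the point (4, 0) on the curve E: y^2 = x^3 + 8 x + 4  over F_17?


Check whether y^2 = x^3 + 8 x + 4 (mod 17) for (x, y) = (4, 0).
LHS: y^2 = 0^2 mod 17 = 0
RHS: x^3 + 8 x + 4 = 4^3 + 8*4 + 4 mod 17 = 15
LHS != RHS

No, not on the curve


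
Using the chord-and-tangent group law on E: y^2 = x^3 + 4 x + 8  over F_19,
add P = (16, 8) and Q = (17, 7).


P != Q, so use the chord formula.
s = (y2 - y1) / (x2 - x1) = (18) / (1) mod 19 = 18
x3 = s^2 - x1 - x2 mod 19 = 18^2 - 16 - 17 = 6
y3 = s (x1 - x3) - y1 mod 19 = 18 * (16 - 6) - 8 = 1

P + Q = (6, 1)


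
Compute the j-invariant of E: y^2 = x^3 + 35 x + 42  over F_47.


Delta = -16(4 a^3 + 27 b^2) mod 47 = 11
-1728 * (4 a)^3 = -1728 * (4*35)^3 mod 47 = 36
j = 36 * 11^(-1) mod 47 = 46

j = 46 (mod 47)


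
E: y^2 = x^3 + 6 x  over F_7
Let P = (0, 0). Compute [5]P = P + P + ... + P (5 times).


k = 5 = 101_2 (binary, LSB first: 101)
Double-and-add from P = (0, 0):
  bit 0 = 1: acc = O + (0, 0) = (0, 0)
  bit 1 = 0: acc unchanged = (0, 0)
  bit 2 = 1: acc = (0, 0) + O = (0, 0)

5P = (0, 0)


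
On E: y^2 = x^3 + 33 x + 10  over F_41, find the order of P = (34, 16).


Compute successive multiples of P until we hit O:
  1P = (34, 16)
  2P = (4, 40)
  3P = (2, 24)
  4P = (23, 12)
  5P = (17, 20)
  6P = (39, 31)
  7P = (18, 32)
  8P = (31, 22)
  ... (continuing to 39P)
  39P = O

ord(P) = 39


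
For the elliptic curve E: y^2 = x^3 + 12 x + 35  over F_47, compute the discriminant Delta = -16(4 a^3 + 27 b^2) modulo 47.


4 a^3 + 27 b^2 = 4*12^3 + 27*35^2 = 6912 + 33075 = 39987
Delta = -16 * (39987) = -639792
Delta mod 47 = 19

Delta = 19 (mod 47)


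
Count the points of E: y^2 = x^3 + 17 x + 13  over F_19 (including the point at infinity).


For each x in F_19, count y with y^2 = x^3 + 17 x + 13 mod 19:
  x = 2: RHS = 17, y in [6, 13]  -> 2 point(s)
  x = 7: RHS = 0, y in [0]  -> 1 point(s)
  x = 10: RHS = 5, y in [9, 10]  -> 2 point(s)
  x = 11: RHS = 11, y in [7, 12]  -> 2 point(s)
  x = 12: RHS = 7, y in [8, 11]  -> 2 point(s)
  x = 16: RHS = 11, y in [7, 12]  -> 2 point(s)
  x = 17: RHS = 9, y in [3, 16]  -> 2 point(s)
Affine points: 13. Add the point at infinity: total = 14.

#E(F_19) = 14


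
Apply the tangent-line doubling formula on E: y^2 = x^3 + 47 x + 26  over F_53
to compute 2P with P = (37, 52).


Doubling: s = (3 x1^2 + a) / (2 y1)
s = (3*37^2 + 47) / (2*52) mod 53 = 43
x3 = s^2 - 2 x1 mod 53 = 43^2 - 2*37 = 26
y3 = s (x1 - x3) - y1 mod 53 = 43 * (37 - 26) - 52 = 50

2P = (26, 50)


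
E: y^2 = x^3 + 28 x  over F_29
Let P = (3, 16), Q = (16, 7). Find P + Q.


P != Q, so use the chord formula.
s = (y2 - y1) / (x2 - x1) = (20) / (13) mod 29 = 6
x3 = s^2 - x1 - x2 mod 29 = 6^2 - 3 - 16 = 17
y3 = s (x1 - x3) - y1 mod 29 = 6 * (3 - 17) - 16 = 16

P + Q = (17, 16)


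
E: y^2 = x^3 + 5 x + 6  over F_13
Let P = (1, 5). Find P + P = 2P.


Doubling: s = (3 x1^2 + a) / (2 y1)
s = (3*1^2 + 5) / (2*5) mod 13 = 6
x3 = s^2 - 2 x1 mod 13 = 6^2 - 2*1 = 8
y3 = s (x1 - x3) - y1 mod 13 = 6 * (1 - 8) - 5 = 5

2P = (8, 5)


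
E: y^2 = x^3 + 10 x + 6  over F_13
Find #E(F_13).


For each x in F_13, count y with y^2 = x^3 + 10 x + 6 mod 13:
  x = 1: RHS = 4, y in [2, 11]  -> 2 point(s)
  x = 5: RHS = 12, y in [5, 8]  -> 2 point(s)
  x = 6: RHS = 9, y in [3, 10]  -> 2 point(s)
  x = 7: RHS = 3, y in [4, 9]  -> 2 point(s)
  x = 8: RHS = 0, y in [0]  -> 1 point(s)
  x = 10: RHS = 1, y in [1, 12]  -> 2 point(s)
  x = 11: RHS = 4, y in [2, 11]  -> 2 point(s)
Affine points: 13. Add the point at infinity: total = 14.

#E(F_13) = 14


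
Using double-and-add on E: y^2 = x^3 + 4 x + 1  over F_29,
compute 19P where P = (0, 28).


k = 19 = 10011_2 (binary, LSB first: 11001)
Double-and-add from P = (0, 28):
  bit 0 = 1: acc = O + (0, 28) = (0, 28)
  bit 1 = 1: acc = (0, 28) + (4, 9) = (24, 28)
  bit 2 = 0: acc unchanged = (24, 28)
  bit 3 = 0: acc unchanged = (24, 28)
  bit 4 = 1: acc = (24, 28) + (11, 10) = (22, 6)

19P = (22, 6)


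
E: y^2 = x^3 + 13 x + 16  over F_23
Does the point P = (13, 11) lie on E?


Check whether y^2 = x^3 + 13 x + 16 (mod 23) for (x, y) = (13, 11).
LHS: y^2 = 11^2 mod 23 = 6
RHS: x^3 + 13 x + 16 = 13^3 + 13*13 + 16 mod 23 = 13
LHS != RHS

No, not on the curve


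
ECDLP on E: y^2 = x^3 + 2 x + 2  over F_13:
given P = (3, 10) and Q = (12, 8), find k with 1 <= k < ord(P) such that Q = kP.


Enumerate multiples of P until we hit Q = (12, 8):
  1P = (3, 10)
  2P = (4, 10)
  3P = (6, 3)
  4P = (8, 6)
  5P = (12, 5)
  6P = (2, 1)
  7P = (11, 9)
  8P = (11, 4)
  9P = (2, 12)
  10P = (12, 8)
Match found at i = 10.

k = 10


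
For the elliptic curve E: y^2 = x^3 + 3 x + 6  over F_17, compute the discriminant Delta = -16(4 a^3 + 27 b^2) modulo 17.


4 a^3 + 27 b^2 = 4*3^3 + 27*6^2 = 108 + 972 = 1080
Delta = -16 * (1080) = -17280
Delta mod 17 = 9

Delta = 9 (mod 17)


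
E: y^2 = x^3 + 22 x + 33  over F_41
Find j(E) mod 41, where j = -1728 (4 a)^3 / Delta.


Delta = -16(4 a^3 + 27 b^2) mod 41 = 16
-1728 * (4 a)^3 = -1728 * (4*22)^3 mod 41 = 16
j = 16 * 16^(-1) mod 41 = 1

j = 1 (mod 41)


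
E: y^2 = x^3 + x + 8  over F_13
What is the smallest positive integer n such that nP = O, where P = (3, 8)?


Compute successive multiples of P until we hit O:
  1P = (3, 8)
  2P = (6, 3)
  3P = (1, 6)
  4P = (10, 11)
  5P = (10, 2)
  6P = (1, 7)
  7P = (6, 10)
  8P = (3, 5)
  ... (continuing to 9P)
  9P = O

ord(P) = 9


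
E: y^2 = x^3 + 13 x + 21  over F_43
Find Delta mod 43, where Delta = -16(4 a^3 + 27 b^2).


4 a^3 + 27 b^2 = 4*13^3 + 27*21^2 = 8788 + 11907 = 20695
Delta = -16 * (20695) = -331120
Delta mod 43 = 23

Delta = 23 (mod 43)


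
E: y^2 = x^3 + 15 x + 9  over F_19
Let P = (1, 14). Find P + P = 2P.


Doubling: s = (3 x1^2 + a) / (2 y1)
s = (3*1^2 + 15) / (2*14) mod 19 = 2
x3 = s^2 - 2 x1 mod 19 = 2^2 - 2*1 = 2
y3 = s (x1 - x3) - y1 mod 19 = 2 * (1 - 2) - 14 = 3

2P = (2, 3)


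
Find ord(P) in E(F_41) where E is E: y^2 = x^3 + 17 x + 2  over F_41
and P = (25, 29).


Compute successive multiples of P until we hit O:
  1P = (25, 29)
  2P = (9, 8)
  3P = (6, 19)
  4P = (18, 20)
  5P = (3, 11)
  6P = (34, 27)
  7P = (19, 38)
  8P = (30, 40)
  ... (continuing to 37P)
  37P = O

ord(P) = 37


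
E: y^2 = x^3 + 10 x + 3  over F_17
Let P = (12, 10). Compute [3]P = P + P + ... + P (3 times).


k = 3 = 11_2 (binary, LSB first: 11)
Double-and-add from P = (12, 10):
  bit 0 = 1: acc = O + (12, 10) = (12, 10)
  bit 1 = 1: acc = (12, 10) + (10, 7) = (10, 10)

3P = (10, 10)


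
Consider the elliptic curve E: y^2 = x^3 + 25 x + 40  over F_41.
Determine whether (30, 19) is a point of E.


Check whether y^2 = x^3 + 25 x + 40 (mod 41) for (x, y) = (30, 19).
LHS: y^2 = 19^2 mod 41 = 33
RHS: x^3 + 25 x + 40 = 30^3 + 25*30 + 40 mod 41 = 33
LHS = RHS

Yes, on the curve


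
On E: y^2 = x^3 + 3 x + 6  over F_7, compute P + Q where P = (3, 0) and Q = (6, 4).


P != Q, so use the chord formula.
s = (y2 - y1) / (x2 - x1) = (4) / (3) mod 7 = 6
x3 = s^2 - x1 - x2 mod 7 = 6^2 - 3 - 6 = 6
y3 = s (x1 - x3) - y1 mod 7 = 6 * (3 - 6) - 0 = 3

P + Q = (6, 3)


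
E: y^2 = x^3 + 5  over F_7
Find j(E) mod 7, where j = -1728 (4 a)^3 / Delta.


Delta = -16(4 a^3 + 27 b^2) mod 7 = 1
-1728 * (4 a)^3 = -1728 * (4*0)^3 mod 7 = 0
j = 0 * 1^(-1) mod 7 = 0

j = 0 (mod 7)


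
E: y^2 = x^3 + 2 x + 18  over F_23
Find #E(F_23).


For each x in F_23, count y with y^2 = x^3 + 2 x + 18 mod 23:
  x = 0: RHS = 18, y in [8, 15]  -> 2 point(s)
  x = 6: RHS = 16, y in [4, 19]  -> 2 point(s)
  x = 9: RHS = 6, y in [11, 12]  -> 2 point(s)
  x = 10: RHS = 3, y in [7, 16]  -> 2 point(s)
  x = 16: RHS = 6, y in [11, 12]  -> 2 point(s)
  x = 20: RHS = 8, y in [10, 13]  -> 2 point(s)
  x = 21: RHS = 6, y in [11, 12]  -> 2 point(s)
Affine points: 14. Add the point at infinity: total = 15.

#E(F_23) = 15


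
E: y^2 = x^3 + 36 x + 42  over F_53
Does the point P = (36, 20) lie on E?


Check whether y^2 = x^3 + 36 x + 42 (mod 53) for (x, y) = (36, 20).
LHS: y^2 = 20^2 mod 53 = 29
RHS: x^3 + 36 x + 42 = 36^3 + 36*36 + 42 mod 53 = 29
LHS = RHS

Yes, on the curve


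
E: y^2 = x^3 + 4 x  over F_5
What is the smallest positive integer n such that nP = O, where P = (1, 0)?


Compute successive multiples of P until we hit O:
  1P = (1, 0)
  2P = O

ord(P) = 2


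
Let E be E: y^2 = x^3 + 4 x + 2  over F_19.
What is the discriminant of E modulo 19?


4 a^3 + 27 b^2 = 4*4^3 + 27*2^2 = 256 + 108 = 364
Delta = -16 * (364) = -5824
Delta mod 19 = 9

Delta = 9 (mod 19)


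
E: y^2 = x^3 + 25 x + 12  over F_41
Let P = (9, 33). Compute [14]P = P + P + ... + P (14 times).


k = 14 = 1110_2 (binary, LSB first: 0111)
Double-and-add from P = (9, 33):
  bit 0 = 0: acc unchanged = O
  bit 1 = 1: acc = O + (14, 20) = (14, 20)
  bit 2 = 1: acc = (14, 20) + (17, 15) = (31, 22)
  bit 3 = 1: acc = (31, 22) + (39, 6) = (16, 30)

14P = (16, 30)


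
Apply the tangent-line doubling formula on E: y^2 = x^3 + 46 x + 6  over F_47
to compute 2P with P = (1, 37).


Doubling: s = (3 x1^2 + a) / (2 y1)
s = (3*1^2 + 46) / (2*37) mod 47 = 14
x3 = s^2 - 2 x1 mod 47 = 14^2 - 2*1 = 6
y3 = s (x1 - x3) - y1 mod 47 = 14 * (1 - 6) - 37 = 34

2P = (6, 34)


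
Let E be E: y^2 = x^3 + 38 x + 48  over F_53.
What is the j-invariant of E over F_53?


Delta = -16(4 a^3 + 27 b^2) mod 53 = 37
-1728 * (4 a)^3 = -1728 * (4*38)^3 mod 53 = 5
j = 5 * 37^(-1) mod 53 = 3

j = 3 (mod 53)


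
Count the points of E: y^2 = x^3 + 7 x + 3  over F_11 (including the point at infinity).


For each x in F_11, count y with y^2 = x^3 + 7 x + 3 mod 11:
  x = 0: RHS = 3, y in [5, 6]  -> 2 point(s)
  x = 1: RHS = 0, y in [0]  -> 1 point(s)
  x = 2: RHS = 3, y in [5, 6]  -> 2 point(s)
  x = 5: RHS = 9, y in [3, 8]  -> 2 point(s)
  x = 9: RHS = 3, y in [5, 6]  -> 2 point(s)
Affine points: 9. Add the point at infinity: total = 10.

#E(F_11) = 10


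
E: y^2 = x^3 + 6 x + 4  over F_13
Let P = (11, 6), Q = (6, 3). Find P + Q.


P != Q, so use the chord formula.
s = (y2 - y1) / (x2 - x1) = (10) / (8) mod 13 = 11
x3 = s^2 - x1 - x2 mod 13 = 11^2 - 11 - 6 = 0
y3 = s (x1 - x3) - y1 mod 13 = 11 * (11 - 0) - 6 = 11

P + Q = (0, 11)


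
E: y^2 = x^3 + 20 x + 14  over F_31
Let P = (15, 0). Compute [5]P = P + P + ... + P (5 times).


k = 5 = 101_2 (binary, LSB first: 101)
Double-and-add from P = (15, 0):
  bit 0 = 1: acc = O + (15, 0) = (15, 0)
  bit 1 = 0: acc unchanged = (15, 0)
  bit 2 = 1: acc = (15, 0) + O = (15, 0)

5P = (15, 0)


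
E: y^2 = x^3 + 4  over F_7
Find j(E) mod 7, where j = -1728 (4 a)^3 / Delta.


Delta = -16(4 a^3 + 27 b^2) mod 7 = 4
-1728 * (4 a)^3 = -1728 * (4*0)^3 mod 7 = 0
j = 0 * 4^(-1) mod 7 = 0

j = 0 (mod 7)


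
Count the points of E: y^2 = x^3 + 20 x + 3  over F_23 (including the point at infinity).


For each x in F_23, count y with y^2 = x^3 + 20 x + 3 mod 23:
  x = 0: RHS = 3, y in [7, 16]  -> 2 point(s)
  x = 1: RHS = 1, y in [1, 22]  -> 2 point(s)
  x = 4: RHS = 9, y in [3, 20]  -> 2 point(s)
  x = 7: RHS = 3, y in [7, 16]  -> 2 point(s)
  x = 8: RHS = 8, y in [10, 13]  -> 2 point(s)
  x = 11: RHS = 13, y in [6, 17]  -> 2 point(s)
  x = 12: RHS = 16, y in [4, 19]  -> 2 point(s)
  x = 16: RHS = 3, y in [7, 16]  -> 2 point(s)
  x = 17: RHS = 12, y in [9, 14]  -> 2 point(s)
  x = 18: RHS = 8, y in [10, 13]  -> 2 point(s)
  x = 20: RHS = 8, y in [10, 13]  -> 2 point(s)
  x = 21: RHS = 1, y in [1, 22]  -> 2 point(s)
Affine points: 24. Add the point at infinity: total = 25.

#E(F_23) = 25


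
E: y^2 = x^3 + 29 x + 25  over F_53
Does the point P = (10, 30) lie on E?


Check whether y^2 = x^3 + 29 x + 25 (mod 53) for (x, y) = (10, 30).
LHS: y^2 = 30^2 mod 53 = 52
RHS: x^3 + 29 x + 25 = 10^3 + 29*10 + 25 mod 53 = 43
LHS != RHS

No, not on the curve


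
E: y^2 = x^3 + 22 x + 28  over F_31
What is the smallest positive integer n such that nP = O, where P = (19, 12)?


Compute successive multiples of P until we hit O:
  1P = (19, 12)
  2P = (29, 21)
  3P = (30, 6)
  4P = (1, 12)
  5P = (11, 19)
  6P = (10, 15)
  7P = (9, 26)
  8P = (0, 11)
  ... (continuing to 20P)
  20P = O

ord(P) = 20


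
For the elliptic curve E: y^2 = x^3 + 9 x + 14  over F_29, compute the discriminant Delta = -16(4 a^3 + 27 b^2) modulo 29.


4 a^3 + 27 b^2 = 4*9^3 + 27*14^2 = 2916 + 5292 = 8208
Delta = -16 * (8208) = -131328
Delta mod 29 = 13

Delta = 13 (mod 29)


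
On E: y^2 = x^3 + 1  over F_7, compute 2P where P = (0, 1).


Doubling: s = (3 x1^2 + a) / (2 y1)
s = (3*0^2 + 0) / (2*1) mod 7 = 0
x3 = s^2 - 2 x1 mod 7 = 0^2 - 2*0 = 0
y3 = s (x1 - x3) - y1 mod 7 = 0 * (0 - 0) - 1 = 6

2P = (0, 6)


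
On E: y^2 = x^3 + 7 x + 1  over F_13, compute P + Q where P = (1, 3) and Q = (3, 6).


P != Q, so use the chord formula.
s = (y2 - y1) / (x2 - x1) = (3) / (2) mod 13 = 8
x3 = s^2 - x1 - x2 mod 13 = 8^2 - 1 - 3 = 8
y3 = s (x1 - x3) - y1 mod 13 = 8 * (1 - 8) - 3 = 6

P + Q = (8, 6)


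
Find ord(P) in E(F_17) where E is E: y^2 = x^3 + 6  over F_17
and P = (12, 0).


Compute successive multiples of P until we hit O:
  1P = (12, 0)
  2P = O

ord(P) = 2


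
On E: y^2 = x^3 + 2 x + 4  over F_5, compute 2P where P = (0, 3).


Doubling: s = (3 x1^2 + a) / (2 y1)
s = (3*0^2 + 2) / (2*3) mod 5 = 2
x3 = s^2 - 2 x1 mod 5 = 2^2 - 2*0 = 4
y3 = s (x1 - x3) - y1 mod 5 = 2 * (0 - 4) - 3 = 4

2P = (4, 4)


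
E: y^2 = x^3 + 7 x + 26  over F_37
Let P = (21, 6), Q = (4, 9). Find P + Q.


P != Q, so use the chord formula.
s = (y2 - y1) / (x2 - x1) = (3) / (20) mod 37 = 2
x3 = s^2 - x1 - x2 mod 37 = 2^2 - 21 - 4 = 16
y3 = s (x1 - x3) - y1 mod 37 = 2 * (21 - 16) - 6 = 4

P + Q = (16, 4)


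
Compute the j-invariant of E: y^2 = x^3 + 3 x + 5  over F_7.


Delta = -16(4 a^3 + 27 b^2) mod 7 = 2
-1728 * (4 a)^3 = -1728 * (4*3)^3 mod 7 = 6
j = 6 * 2^(-1) mod 7 = 3

j = 3 (mod 7)


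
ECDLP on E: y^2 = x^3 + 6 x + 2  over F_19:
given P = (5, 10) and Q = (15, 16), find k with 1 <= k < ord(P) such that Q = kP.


Enumerate multiples of P until we hit Q = (15, 16):
  1P = (5, 10)
  2P = (15, 16)
Match found at i = 2.

k = 2


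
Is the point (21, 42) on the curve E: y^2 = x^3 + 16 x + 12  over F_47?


Check whether y^2 = x^3 + 16 x + 12 (mod 47) for (x, y) = (21, 42).
LHS: y^2 = 42^2 mod 47 = 25
RHS: x^3 + 16 x + 12 = 21^3 + 16*21 + 12 mod 47 = 21
LHS != RHS

No, not on the curve


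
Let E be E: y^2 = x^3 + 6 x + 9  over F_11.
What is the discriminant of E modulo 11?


4 a^3 + 27 b^2 = 4*6^3 + 27*9^2 = 864 + 2187 = 3051
Delta = -16 * (3051) = -48816
Delta mod 11 = 2

Delta = 2 (mod 11)


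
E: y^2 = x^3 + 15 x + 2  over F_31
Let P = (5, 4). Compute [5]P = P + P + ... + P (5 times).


k = 5 = 101_2 (binary, LSB first: 101)
Double-and-add from P = (5, 4):
  bit 0 = 1: acc = O + (5, 4) = (5, 4)
  bit 1 = 0: acc unchanged = (5, 4)
  bit 2 = 1: acc = (5, 4) + (20, 5) = (10, 6)

5P = (10, 6)


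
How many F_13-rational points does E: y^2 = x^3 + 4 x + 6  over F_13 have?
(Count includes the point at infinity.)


For each x in F_13, count y with y^2 = x^3 + 4 x + 6 mod 13:
  x = 2: RHS = 9, y in [3, 10]  -> 2 point(s)
  x = 6: RHS = 12, y in [5, 8]  -> 2 point(s)
  x = 7: RHS = 0, y in [0]  -> 1 point(s)
  x = 8: RHS = 4, y in [2, 11]  -> 2 point(s)
  x = 9: RHS = 4, y in [2, 11]  -> 2 point(s)
  x = 11: RHS = 3, y in [4, 9]  -> 2 point(s)
  x = 12: RHS = 1, y in [1, 12]  -> 2 point(s)
Affine points: 13. Add the point at infinity: total = 14.

#E(F_13) = 14


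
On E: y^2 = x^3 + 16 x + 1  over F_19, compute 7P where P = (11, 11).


k = 7 = 111_2 (binary, LSB first: 111)
Double-and-add from P = (11, 11):
  bit 0 = 1: acc = O + (11, 11) = (11, 11)
  bit 1 = 1: acc = (11, 11) + (14, 9) = (5, 4)
  bit 2 = 1: acc = (5, 4) + (7, 0) = (11, 8)

7P = (11, 8)


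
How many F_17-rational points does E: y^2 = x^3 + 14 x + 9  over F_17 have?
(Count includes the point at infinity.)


For each x in F_17, count y with y^2 = x^3 + 14 x + 9 mod 17:
  x = 0: RHS = 9, y in [3, 14]  -> 2 point(s)
  x = 5: RHS = 0, y in [0]  -> 1 point(s)
  x = 7: RHS = 8, y in [5, 12]  -> 2 point(s)
  x = 8: RHS = 4, y in [2, 15]  -> 2 point(s)
  x = 11: RHS = 15, y in [7, 10]  -> 2 point(s)
  x = 12: RHS = 1, y in [1, 16]  -> 2 point(s)
  x = 13: RHS = 8, y in [5, 12]  -> 2 point(s)
  x = 14: RHS = 8, y in [5, 12]  -> 2 point(s)
Affine points: 15. Add the point at infinity: total = 16.

#E(F_17) = 16


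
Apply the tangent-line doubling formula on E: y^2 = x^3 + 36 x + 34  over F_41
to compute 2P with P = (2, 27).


Doubling: s = (3 x1^2 + a) / (2 y1)
s = (3*2^2 + 36) / (2*27) mod 41 = 10
x3 = s^2 - 2 x1 mod 41 = 10^2 - 2*2 = 14
y3 = s (x1 - x3) - y1 mod 41 = 10 * (2 - 14) - 27 = 17

2P = (14, 17)


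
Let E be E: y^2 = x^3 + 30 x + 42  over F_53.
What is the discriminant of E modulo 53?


4 a^3 + 27 b^2 = 4*30^3 + 27*42^2 = 108000 + 47628 = 155628
Delta = -16 * (155628) = -2490048
Delta mod 53 = 51

Delta = 51 (mod 53)


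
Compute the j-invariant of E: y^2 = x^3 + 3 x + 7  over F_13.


Delta = -16(4 a^3 + 27 b^2) mod 13 = 10
-1728 * (4 a)^3 = -1728 * (4*3)^3 mod 13 = 12
j = 12 * 10^(-1) mod 13 = 9

j = 9 (mod 13)


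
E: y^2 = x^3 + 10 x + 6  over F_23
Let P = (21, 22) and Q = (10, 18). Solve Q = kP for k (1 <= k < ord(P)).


Enumerate multiples of P until we hit Q = (10, 18):
  1P = (21, 22)
  2P = (10, 18)
Match found at i = 2.

k = 2


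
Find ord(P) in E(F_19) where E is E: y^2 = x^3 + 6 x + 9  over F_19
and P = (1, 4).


Compute successive multiples of P until we hit O:
  1P = (1, 4)
  2P = (15, 4)
  3P = (3, 15)
  4P = (12, 2)
  5P = (12, 17)
  6P = (3, 4)
  7P = (15, 15)
  8P = (1, 15)
  ... (continuing to 9P)
  9P = O

ord(P) = 9


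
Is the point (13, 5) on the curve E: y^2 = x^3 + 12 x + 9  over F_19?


Check whether y^2 = x^3 + 12 x + 9 (mod 19) for (x, y) = (13, 5).
LHS: y^2 = 5^2 mod 19 = 6
RHS: x^3 + 12 x + 9 = 13^3 + 12*13 + 9 mod 19 = 6
LHS = RHS

Yes, on the curve


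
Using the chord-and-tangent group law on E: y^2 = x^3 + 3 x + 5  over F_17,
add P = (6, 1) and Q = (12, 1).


P != Q, so use the chord formula.
s = (y2 - y1) / (x2 - x1) = (0) / (6) mod 17 = 0
x3 = s^2 - x1 - x2 mod 17 = 0^2 - 6 - 12 = 16
y3 = s (x1 - x3) - y1 mod 17 = 0 * (6 - 16) - 1 = 16

P + Q = (16, 16)


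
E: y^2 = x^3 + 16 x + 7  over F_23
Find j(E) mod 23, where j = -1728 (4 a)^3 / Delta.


Delta = -16(4 a^3 + 27 b^2) mod 23 = 2
-1728 * (4 a)^3 = -1728 * (4*16)^3 mod 23 = 7
j = 7 * 2^(-1) mod 23 = 15

j = 15 (mod 23)


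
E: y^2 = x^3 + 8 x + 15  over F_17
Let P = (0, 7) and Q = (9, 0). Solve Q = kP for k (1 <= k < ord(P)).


Enumerate multiples of P until we hit Q = (9, 0):
  1P = (0, 7)
  2P = (9, 0)
Match found at i = 2.

k = 2


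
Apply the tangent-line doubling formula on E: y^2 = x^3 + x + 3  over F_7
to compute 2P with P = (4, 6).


Doubling: s = (3 x1^2 + a) / (2 y1)
s = (3*4^2 + 1) / (2*6) mod 7 = 0
x3 = s^2 - 2 x1 mod 7 = 0^2 - 2*4 = 6
y3 = s (x1 - x3) - y1 mod 7 = 0 * (4 - 6) - 6 = 1

2P = (6, 1)


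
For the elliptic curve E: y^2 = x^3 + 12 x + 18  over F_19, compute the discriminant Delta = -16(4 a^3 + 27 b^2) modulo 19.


4 a^3 + 27 b^2 = 4*12^3 + 27*18^2 = 6912 + 8748 = 15660
Delta = -16 * (15660) = -250560
Delta mod 19 = 12

Delta = 12 (mod 19)


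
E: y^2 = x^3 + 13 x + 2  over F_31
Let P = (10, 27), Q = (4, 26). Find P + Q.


P != Q, so use the chord formula.
s = (y2 - y1) / (x2 - x1) = (30) / (25) mod 31 = 26
x3 = s^2 - x1 - x2 mod 31 = 26^2 - 10 - 4 = 11
y3 = s (x1 - x3) - y1 mod 31 = 26 * (10 - 11) - 27 = 9

P + Q = (11, 9)


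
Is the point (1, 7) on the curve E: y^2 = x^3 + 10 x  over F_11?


Check whether y^2 = x^3 + 10 x + 0 (mod 11) for (x, y) = (1, 7).
LHS: y^2 = 7^2 mod 11 = 5
RHS: x^3 + 10 x + 0 = 1^3 + 10*1 + 0 mod 11 = 0
LHS != RHS

No, not on the curve


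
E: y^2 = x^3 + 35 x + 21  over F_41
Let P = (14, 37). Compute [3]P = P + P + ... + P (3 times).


k = 3 = 11_2 (binary, LSB first: 11)
Double-and-add from P = (14, 37):
  bit 0 = 1: acc = O + (14, 37) = (14, 37)
  bit 1 = 1: acc = (14, 37) + (14, 4) = O

3P = O


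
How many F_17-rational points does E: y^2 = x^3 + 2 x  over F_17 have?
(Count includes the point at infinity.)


For each x in F_17, count y with y^2 = x^3 + 2 x + 0 mod 17:
  x = 0: RHS = 0, y in [0]  -> 1 point(s)
  x = 3: RHS = 16, y in [4, 13]  -> 2 point(s)
  x = 4: RHS = 4, y in [2, 15]  -> 2 point(s)
  x = 5: RHS = 16, y in [4, 13]  -> 2 point(s)
  x = 7: RHS = 0, y in [0]  -> 1 point(s)
  x = 8: RHS = 1, y in [1, 16]  -> 2 point(s)
  x = 9: RHS = 16, y in [4, 13]  -> 2 point(s)
  x = 10: RHS = 0, y in [0]  -> 1 point(s)
  x = 12: RHS = 1, y in [1, 16]  -> 2 point(s)
  x = 13: RHS = 13, y in [8, 9]  -> 2 point(s)
  x = 14: RHS = 1, y in [1, 16]  -> 2 point(s)
Affine points: 19. Add the point at infinity: total = 20.

#E(F_17) = 20


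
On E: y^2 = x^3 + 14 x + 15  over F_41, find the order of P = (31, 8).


Compute successive multiples of P until we hit O:
  1P = (31, 8)
  2P = (15, 19)
  3P = (3, 24)
  4P = (9, 38)
  5P = (32, 12)
  6P = (35, 17)
  7P = (39, 15)
  8P = (7, 13)
  ... (continuing to 20P)
  20P = O

ord(P) = 20


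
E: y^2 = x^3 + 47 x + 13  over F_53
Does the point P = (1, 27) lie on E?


Check whether y^2 = x^3 + 47 x + 13 (mod 53) for (x, y) = (1, 27).
LHS: y^2 = 27^2 mod 53 = 40
RHS: x^3 + 47 x + 13 = 1^3 + 47*1 + 13 mod 53 = 8
LHS != RHS

No, not on the curve


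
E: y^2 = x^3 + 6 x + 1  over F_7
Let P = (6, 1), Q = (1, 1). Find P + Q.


P != Q, so use the chord formula.
s = (y2 - y1) / (x2 - x1) = (0) / (2) mod 7 = 0
x3 = s^2 - x1 - x2 mod 7 = 0^2 - 6 - 1 = 0
y3 = s (x1 - x3) - y1 mod 7 = 0 * (6 - 0) - 1 = 6

P + Q = (0, 6)


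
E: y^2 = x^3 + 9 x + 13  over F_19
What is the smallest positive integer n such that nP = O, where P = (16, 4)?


Compute successive multiples of P until we hit O:
  1P = (16, 4)
  2P = (12, 14)
  3P = (2, 18)
  4P = (2, 1)
  5P = (12, 5)
  6P = (16, 15)
  7P = O

ord(P) = 7


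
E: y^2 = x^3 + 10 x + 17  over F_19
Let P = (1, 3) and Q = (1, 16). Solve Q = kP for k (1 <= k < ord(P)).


Enumerate multiples of P until we hit Q = (1, 16):
  1P = (1, 3)
  2P = (18, 14)
  3P = (16, 13)
  4P = (13, 8)
  5P = (9, 0)
  6P = (13, 11)
  7P = (16, 6)
  8P = (18, 5)
  9P = (1, 16)
Match found at i = 9.

k = 9


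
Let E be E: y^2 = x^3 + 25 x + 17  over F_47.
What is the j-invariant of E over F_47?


Delta = -16(4 a^3 + 27 b^2) mod 47 = 3
-1728 * (4 a)^3 = -1728 * (4*25)^3 mod 47 = 26
j = 26 * 3^(-1) mod 47 = 40

j = 40 (mod 47)


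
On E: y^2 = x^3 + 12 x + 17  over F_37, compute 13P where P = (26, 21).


k = 13 = 1101_2 (binary, LSB first: 1011)
Double-and-add from P = (26, 21):
  bit 0 = 1: acc = O + (26, 21) = (26, 21)
  bit 1 = 0: acc unchanged = (26, 21)
  bit 2 = 1: acc = (26, 21) + (18, 21) = (30, 16)
  bit 3 = 1: acc = (30, 16) + (10, 29) = (31, 5)

13P = (31, 5)


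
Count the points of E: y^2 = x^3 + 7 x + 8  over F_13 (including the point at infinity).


For each x in F_13, count y with y^2 = x^3 + 7 x + 8 mod 13:
  x = 1: RHS = 3, y in [4, 9]  -> 2 point(s)
  x = 2: RHS = 4, y in [2, 11]  -> 2 point(s)
  x = 3: RHS = 4, y in [2, 11]  -> 2 point(s)
  x = 4: RHS = 9, y in [3, 10]  -> 2 point(s)
  x = 5: RHS = 12, y in [5, 8]  -> 2 point(s)
  x = 7: RHS = 10, y in [6, 7]  -> 2 point(s)
  x = 8: RHS = 4, y in [2, 11]  -> 2 point(s)
  x = 10: RHS = 12, y in [5, 8]  -> 2 point(s)
  x = 11: RHS = 12, y in [5, 8]  -> 2 point(s)
  x = 12: RHS = 0, y in [0]  -> 1 point(s)
Affine points: 19. Add the point at infinity: total = 20.

#E(F_13) = 20


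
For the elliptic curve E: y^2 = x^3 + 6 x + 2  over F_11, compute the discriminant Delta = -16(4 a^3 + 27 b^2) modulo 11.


4 a^3 + 27 b^2 = 4*6^3 + 27*2^2 = 864 + 108 = 972
Delta = -16 * (972) = -15552
Delta mod 11 = 2

Delta = 2 (mod 11)


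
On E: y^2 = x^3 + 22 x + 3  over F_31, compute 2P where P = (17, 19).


Doubling: s = (3 x1^2 + a) / (2 y1)
s = (3*17^2 + 22) / (2*19) mod 31 = 3
x3 = s^2 - 2 x1 mod 31 = 3^2 - 2*17 = 6
y3 = s (x1 - x3) - y1 mod 31 = 3 * (17 - 6) - 19 = 14

2P = (6, 14)


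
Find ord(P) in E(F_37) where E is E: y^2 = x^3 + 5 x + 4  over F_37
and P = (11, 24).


Compute successive multiples of P until we hit O:
  1P = (11, 24)
  2P = (8, 36)
  3P = (34, 31)
  4P = (20, 36)
  5P = (16, 31)
  6P = (9, 1)
  7P = (29, 28)
  8P = (24, 6)
  ... (continuing to 41P)
  41P = O

ord(P) = 41


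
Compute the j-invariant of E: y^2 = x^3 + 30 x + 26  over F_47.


Delta = -16(4 a^3 + 27 b^2) mod 47 = 28
-1728 * (4 a)^3 = -1728 * (4*30)^3 mod 47 = 25
j = 25 * 28^(-1) mod 47 = 16

j = 16 (mod 47)


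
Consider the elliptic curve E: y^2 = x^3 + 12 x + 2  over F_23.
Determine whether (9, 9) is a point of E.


Check whether y^2 = x^3 + 12 x + 2 (mod 23) for (x, y) = (9, 9).
LHS: y^2 = 9^2 mod 23 = 12
RHS: x^3 + 12 x + 2 = 9^3 + 12*9 + 2 mod 23 = 11
LHS != RHS

No, not on the curve


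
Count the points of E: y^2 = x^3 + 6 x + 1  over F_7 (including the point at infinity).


For each x in F_7, count y with y^2 = x^3 + 6 x + 1 mod 7:
  x = 0: RHS = 1, y in [1, 6]  -> 2 point(s)
  x = 1: RHS = 1, y in [1, 6]  -> 2 point(s)
  x = 2: RHS = 0, y in [0]  -> 1 point(s)
  x = 3: RHS = 4, y in [2, 5]  -> 2 point(s)
  x = 5: RHS = 2, y in [3, 4]  -> 2 point(s)
  x = 6: RHS = 1, y in [1, 6]  -> 2 point(s)
Affine points: 11. Add the point at infinity: total = 12.

#E(F_7) = 12


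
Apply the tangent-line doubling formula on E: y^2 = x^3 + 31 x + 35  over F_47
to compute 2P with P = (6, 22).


Doubling: s = (3 x1^2 + a) / (2 y1)
s = (3*6^2 + 31) / (2*22) mod 47 = 32
x3 = s^2 - 2 x1 mod 47 = 32^2 - 2*6 = 25
y3 = s (x1 - x3) - y1 mod 47 = 32 * (6 - 25) - 22 = 28

2P = (25, 28)


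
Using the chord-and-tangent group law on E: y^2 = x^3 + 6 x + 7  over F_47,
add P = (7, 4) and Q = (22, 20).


P != Q, so use the chord formula.
s = (y2 - y1) / (x2 - x1) = (16) / (15) mod 47 = 23
x3 = s^2 - x1 - x2 mod 47 = 23^2 - 7 - 22 = 30
y3 = s (x1 - x3) - y1 mod 47 = 23 * (7 - 30) - 4 = 31

P + Q = (30, 31)


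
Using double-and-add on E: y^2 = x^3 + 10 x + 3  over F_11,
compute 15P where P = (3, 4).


k = 15 = 1111_2 (binary, LSB first: 1111)
Double-and-add from P = (3, 4):
  bit 0 = 1: acc = O + (3, 4) = (3, 4)
  bit 1 = 1: acc = (3, 4) + (8, 10) = (1, 5)
  bit 2 = 1: acc = (1, 5) + (10, 5) = (0, 6)
  bit 3 = 1: acc = (0, 6) + (6, 9) = (8, 1)

15P = (8, 1)


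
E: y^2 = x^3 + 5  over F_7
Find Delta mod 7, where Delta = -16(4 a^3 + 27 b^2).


4 a^3 + 27 b^2 = 4*0^3 + 27*5^2 = 0 + 675 = 675
Delta = -16 * (675) = -10800
Delta mod 7 = 1

Delta = 1 (mod 7)


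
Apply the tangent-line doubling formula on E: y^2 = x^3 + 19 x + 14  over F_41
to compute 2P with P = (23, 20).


Doubling: s = (3 x1^2 + a) / (2 y1)
s = (3*23^2 + 19) / (2*20) mod 41 = 34
x3 = s^2 - 2 x1 mod 41 = 34^2 - 2*23 = 3
y3 = s (x1 - x3) - y1 mod 41 = 34 * (23 - 3) - 20 = 4

2P = (3, 4)


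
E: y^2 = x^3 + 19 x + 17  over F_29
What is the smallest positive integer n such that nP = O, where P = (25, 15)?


Compute successive multiples of P until we hit O:
  1P = (25, 15)
  2P = (2, 18)
  3P = (24, 0)
  4P = (2, 11)
  5P = (25, 14)
  6P = O

ord(P) = 6


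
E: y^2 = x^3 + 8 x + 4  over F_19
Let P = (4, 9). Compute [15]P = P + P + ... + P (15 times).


k = 15 = 1111_2 (binary, LSB first: 1111)
Double-and-add from P = (4, 9):
  bit 0 = 1: acc = O + (4, 9) = (4, 9)
  bit 1 = 1: acc = (4, 9) + (12, 2) = (10, 1)
  bit 2 = 1: acc = (10, 1) + (11, 13) = (9, 11)
  bit 3 = 1: acc = (9, 11) + (13, 14) = (13, 5)

15P = (13, 5)


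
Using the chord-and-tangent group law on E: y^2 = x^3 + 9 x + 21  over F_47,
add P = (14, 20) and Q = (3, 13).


P != Q, so use the chord formula.
s = (y2 - y1) / (x2 - x1) = (40) / (36) mod 47 = 22
x3 = s^2 - x1 - x2 mod 47 = 22^2 - 14 - 3 = 44
y3 = s (x1 - x3) - y1 mod 47 = 22 * (14 - 44) - 20 = 25

P + Q = (44, 25)


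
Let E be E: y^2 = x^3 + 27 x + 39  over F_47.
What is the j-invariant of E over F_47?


Delta = -16(4 a^3 + 27 b^2) mod 47 = 17
-1728 * (4 a)^3 = -1728 * (4*27)^3 mod 47 = 10
j = 10 * 17^(-1) mod 47 = 31

j = 31 (mod 47)


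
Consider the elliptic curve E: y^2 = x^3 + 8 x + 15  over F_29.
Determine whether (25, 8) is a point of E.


Check whether y^2 = x^3 + 8 x + 15 (mod 29) for (x, y) = (25, 8).
LHS: y^2 = 8^2 mod 29 = 6
RHS: x^3 + 8 x + 15 = 25^3 + 8*25 + 15 mod 29 = 6
LHS = RHS

Yes, on the curve


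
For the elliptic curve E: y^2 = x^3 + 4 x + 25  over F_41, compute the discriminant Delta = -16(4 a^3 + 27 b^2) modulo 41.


4 a^3 + 27 b^2 = 4*4^3 + 27*25^2 = 256 + 16875 = 17131
Delta = -16 * (17131) = -274096
Delta mod 41 = 30

Delta = 30 (mod 41)


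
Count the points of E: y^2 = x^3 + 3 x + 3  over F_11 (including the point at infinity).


For each x in F_11, count y with y^2 = x^3 + 3 x + 3 mod 11:
  x = 0: RHS = 3, y in [5, 6]  -> 2 point(s)
  x = 5: RHS = 0, y in [0]  -> 1 point(s)
  x = 7: RHS = 4, y in [2, 9]  -> 2 point(s)
  x = 8: RHS = 0, y in [0]  -> 1 point(s)
  x = 9: RHS = 0, y in [0]  -> 1 point(s)
Affine points: 7. Add the point at infinity: total = 8.

#E(F_11) = 8


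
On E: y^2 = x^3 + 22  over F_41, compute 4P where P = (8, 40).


k = 4 = 100_2 (binary, LSB first: 001)
Double-and-add from P = (8, 40):
  bit 0 = 0: acc unchanged = O
  bit 1 = 0: acc unchanged = O
  bit 2 = 1: acc = O + (1, 8) = (1, 8)

4P = (1, 8)


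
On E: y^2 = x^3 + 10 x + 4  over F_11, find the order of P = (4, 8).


Compute successive multiples of P until we hit O:
  1P = (4, 8)
  2P = (6, 4)
  3P = (5, 5)
  4P = (0, 2)
  5P = (1, 2)
  6P = (10, 2)
  7P = (9, 8)
  8P = (9, 3)
  ... (continuing to 15P)
  15P = O

ord(P) = 15


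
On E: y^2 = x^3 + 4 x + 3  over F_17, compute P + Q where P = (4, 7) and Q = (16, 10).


P != Q, so use the chord formula.
s = (y2 - y1) / (x2 - x1) = (3) / (12) mod 17 = 13
x3 = s^2 - x1 - x2 mod 17 = 13^2 - 4 - 16 = 13
y3 = s (x1 - x3) - y1 mod 17 = 13 * (4 - 13) - 7 = 12

P + Q = (13, 12)


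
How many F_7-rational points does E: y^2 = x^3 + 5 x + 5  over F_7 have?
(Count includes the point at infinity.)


For each x in F_7, count y with y^2 = x^3 + 5 x + 5 mod 7:
  x = 1: RHS = 4, y in [2, 5]  -> 2 point(s)
  x = 2: RHS = 2, y in [3, 4]  -> 2 point(s)
  x = 5: RHS = 1, y in [1, 6]  -> 2 point(s)
Affine points: 6. Add the point at infinity: total = 7.

#E(F_7) = 7


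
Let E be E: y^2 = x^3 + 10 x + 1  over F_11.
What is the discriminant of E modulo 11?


4 a^3 + 27 b^2 = 4*10^3 + 27*1^2 = 4000 + 27 = 4027
Delta = -16 * (4027) = -64432
Delta mod 11 = 6

Delta = 6 (mod 11)


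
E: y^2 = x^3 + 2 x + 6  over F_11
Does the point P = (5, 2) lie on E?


Check whether y^2 = x^3 + 2 x + 6 (mod 11) for (x, y) = (5, 2).
LHS: y^2 = 2^2 mod 11 = 4
RHS: x^3 + 2 x + 6 = 5^3 + 2*5 + 6 mod 11 = 9
LHS != RHS

No, not on the curve


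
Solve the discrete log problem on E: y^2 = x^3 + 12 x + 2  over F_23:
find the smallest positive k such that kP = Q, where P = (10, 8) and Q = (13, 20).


Enumerate multiples of P until we hit Q = (13, 20):
  1P = (10, 8)
  2P = (21, 19)
  3P = (16, 9)
  4P = (13, 3)
  5P = (13, 20)
Match found at i = 5.

k = 5


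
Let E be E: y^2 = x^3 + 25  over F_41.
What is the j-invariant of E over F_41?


Delta = -16(4 a^3 + 27 b^2) mod 41 = 26
-1728 * (4 a)^3 = -1728 * (4*0)^3 mod 41 = 0
j = 0 * 26^(-1) mod 41 = 0

j = 0 (mod 41)


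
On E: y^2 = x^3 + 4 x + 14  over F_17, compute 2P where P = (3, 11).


Doubling: s = (3 x1^2 + a) / (2 y1)
s = (3*3^2 + 4) / (2*11) mod 17 = 13
x3 = s^2 - 2 x1 mod 17 = 13^2 - 2*3 = 10
y3 = s (x1 - x3) - y1 mod 17 = 13 * (3 - 10) - 11 = 0

2P = (10, 0)


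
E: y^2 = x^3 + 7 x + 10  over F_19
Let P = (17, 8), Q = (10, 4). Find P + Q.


P != Q, so use the chord formula.
s = (y2 - y1) / (x2 - x1) = (15) / (12) mod 19 = 6
x3 = s^2 - x1 - x2 mod 19 = 6^2 - 17 - 10 = 9
y3 = s (x1 - x3) - y1 mod 19 = 6 * (17 - 9) - 8 = 2

P + Q = (9, 2)
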